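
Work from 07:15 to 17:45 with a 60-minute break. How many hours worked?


Total time = (17×60+45) - (7×60+15)
= 1065 - 435 = 630 min
Minus break: 630 - 60 = 570 min
= 9h 30m

9h 30m (570 minutes)


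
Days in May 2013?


Month: May (month 5)
May has 31 days

31 days


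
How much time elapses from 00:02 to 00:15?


End time in minutes: 0×60 + 15 = 15
Start time in minutes: 0×60 + 2 = 2
Difference = 15 - 2 = 13 minutes
= 0 hours 13 minutes

0h 13m


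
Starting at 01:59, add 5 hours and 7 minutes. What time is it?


Start: 119 minutes from midnight
Add: 307 minutes
Total: 426 minutes
Hours: 426 ÷ 60 = 7 remainder 6

07:06


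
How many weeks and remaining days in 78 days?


11 weeks 1 days

Weeks: 78 ÷ 7 = 11 remainder 1


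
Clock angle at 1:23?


Hour hand = 1×30 + 23×0.5 = 41.5°
Minute hand = 23×6 = 138°
Difference = |41.5 - 138| = 96.5°

96.5°


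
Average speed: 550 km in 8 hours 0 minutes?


Distance: 550 km
Time: 8 hours
Speed = 550 / 8 ≈ 68.8 km/h

68.8 km/h


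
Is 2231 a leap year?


Rules: divisible by 4 AND (not by 100 OR by 400)
2231 ÷ 4 = 557 remainder 3 → not divisible by 4
Not divisible by 4 → not a leap year

No


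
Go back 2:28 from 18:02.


Start: 1082 minutes from midnight
Subtract: 148 minutes
Remaining: 1082 - 148 = 934
Hours: 15, Minutes: 34

15:34


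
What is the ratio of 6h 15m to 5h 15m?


Duration 1: 375 minutes
Duration 2: 315 minutes
Ratio = 375:315
GCD = 15
Simplified = 25:21
As a decimal: 25/21 ≈ 1.19

25:21 (1.19)


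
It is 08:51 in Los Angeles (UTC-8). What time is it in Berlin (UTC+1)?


Time difference = UTC+1 - UTC-8 = +9 hours
New hour = (8 + 9) mod 24
= 17 mod 24 = 17
Minutes unchanged → 17:51

17:51


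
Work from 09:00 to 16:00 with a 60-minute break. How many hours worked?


6h 0m (360 minutes)

Total time = (16×60+0) - (9×60+0)
= 960 - 540 = 420 min
Minus break: 420 - 60 = 360 min
= 6h 0m


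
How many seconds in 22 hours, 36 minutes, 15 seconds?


Hours: 22 × 3600 = 79200
Minutes: 36 × 60 = 2160
Seconds: 15
Total = 79200 + 2160 + 15 = 81375

81375 seconds


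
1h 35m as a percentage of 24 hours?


0.0660 (6.60%)

Total minutes: 1×60 + 35 = 95
Day = 24×60 = 1440 minutes
Fraction = 95/1440 ≈ 0.0660
As a percentage: 95/1440 × 100 ≈ 6.60%


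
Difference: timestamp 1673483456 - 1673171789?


Difference = 1673483456 - 1673171789 = 311667 seconds
In hours: 311667 / 3600 ≈ 86.6
In days: 311667 / 86400 ≈ 3.61

311667 seconds (86.6 hours / 3.61 days)


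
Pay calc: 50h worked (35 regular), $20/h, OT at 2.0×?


Regular: 35h × $20 = $700.00
Overtime: 50 - 35 = 15h
OT pay: 15h × $20 × 2.0 = $600.00
Total = $700.00 + $600.00 = $1300.00

$1300.00


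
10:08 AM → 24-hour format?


10:08

Input: 10:08 AM
AM hour stays: 10


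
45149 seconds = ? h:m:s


12h 32m 29s

Hours: 45149 ÷ 3600 = 12 remainder 1949
Minutes: 1949 ÷ 60 = 32 remainder 29
Seconds: 29


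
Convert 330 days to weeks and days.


47 weeks 1 days

Weeks: 330 ÷ 7 = 47 remainder 1


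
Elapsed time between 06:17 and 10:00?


3h 43m

End time in minutes: 10×60 + 0 = 600
Start time in minutes: 6×60 + 17 = 377
Difference = 600 - 377 = 223 minutes
= 3 hours 43 minutes


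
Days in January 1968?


31 days

Month: January (month 1)
January has 31 days


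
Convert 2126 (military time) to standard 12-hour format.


9:26 PM

Hour: 21
21 - 12 = 9 → PM


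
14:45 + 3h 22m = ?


Start: 885 minutes from midnight
Add: 202 minutes
Total: 1087 minutes
Hours: 1087 ÷ 60 = 18 remainder 7

18:07


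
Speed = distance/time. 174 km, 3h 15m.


Distance: 174 km
Time: 3h 15m = 195 min = 195/60 = 13/4 hours
Speed = 174 ÷ (13/4) = 174 × 4 / 13 = 696/13 ≈ 53.5 km/h

53.5 km/h


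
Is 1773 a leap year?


Rules: divisible by 4 AND (not by 100 OR by 400)
1773 ÷ 4 = 443 remainder 1 → not divisible by 4
Not divisible by 4 → not a leap year

No


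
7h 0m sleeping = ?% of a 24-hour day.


Time: 420 minutes
Day: 1440 minutes
Percentage = (420/1440) × 100 ≈ 29.2%

29.2%


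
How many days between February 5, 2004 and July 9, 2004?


From February 5, 2004 to July 9, 2004
Rest of February 2004: 29 - 5 = 24
Full months: March 31, April 30, May 31, June 30
Days into July 2004: 9
Total = 24 + 31 + 30 + 31 + 30 + 9 = 155 days

155 days


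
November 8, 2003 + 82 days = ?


January 29, 2004

Start: November 8, 2003
Add 82 days
November 8 → December 1: 30 - 8 + 1 = 23 days (82 - 23 = 59 left)
December 1 → January 1: 31 - 1 + 1 = 31 days (59 - 31 = 28 left)
January 1 + 28 = January 29, 2004


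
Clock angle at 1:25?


107.5°

Hour hand = 1×30 + 25×0.5 = 42.5°
Minute hand = 25×6 = 150°
Difference = |42.5 - 150| = 107.5°


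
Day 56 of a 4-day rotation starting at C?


Shifts: A, B, C, D
Start: C (index 2)
Day 56: (2 + 56 - 1) mod 4
= 57 mod 4
= 1
Index 1 → shift B

Shift B


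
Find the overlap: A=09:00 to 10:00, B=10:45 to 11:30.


Meeting A: 540-600 (in minutes from midnight)
Meeting B: 645-690
Overlap start = max(540, 645) = 645
Overlap end = min(600, 690) = 600
Overlap = max(0, 600 - 645) = 0 min

0 minutes


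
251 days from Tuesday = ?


Start: Tuesday (index 1)
(1 + 251) mod 7
= 252 mod 7
= 0
Index 0 → Monday

Monday


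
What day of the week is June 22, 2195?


Zeller's congruence:
q=22, m=6, k=95, j=21
h = (22 + ⌊13×7/5⌋ + 95 + ⌊95/4⌋ + ⌊21/4⌋ - 2×21) mod 7
= (22 + 18 + 95 + 23 + 5 - 42) mod 7
= 121 mod 7 = 2
h=2 → Monday

Monday


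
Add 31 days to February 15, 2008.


March 17, 2008

Start: February 15, 2008
Add 31 days
February 15 → March 1: 29 - 15 + 1 = 15 days (31 - 15 = 16 left)
March 1 + 16 = March 17, 2008


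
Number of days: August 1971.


31 days

Month: August (month 8)
August has 31 days


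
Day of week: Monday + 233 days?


Wednesday

Start: Monday (index 0)
(0 + 233) mod 7
= 233 mod 7
= 2
Index 2 → Wednesday


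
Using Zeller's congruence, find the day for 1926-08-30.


Zeller's congruence:
q=30, m=8, k=26, j=19
h = (30 + ⌊13×9/5⌋ + 26 + ⌊26/4⌋ + ⌊19/4⌋ - 2×19) mod 7
= (30 + 23 + 26 + 6 + 4 - 38) mod 7
= 51 mod 7 = 2
h=2 → Monday

Monday


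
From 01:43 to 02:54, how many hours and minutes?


1h 11m

End time in minutes: 2×60 + 54 = 174
Start time in minutes: 1×60 + 43 = 103
Difference = 174 - 103 = 71 minutes
= 1 hours 11 minutes


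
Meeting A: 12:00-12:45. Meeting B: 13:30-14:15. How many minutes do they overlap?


Meeting A: 720-765 (in minutes from midnight)
Meeting B: 810-855
Overlap start = max(720, 810) = 810
Overlap end = min(765, 855) = 765
Overlap = max(0, 765 - 810) = 0 min

0 minutes


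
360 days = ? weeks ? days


51 weeks 3 days

Weeks: 360 ÷ 7 = 51 remainder 3


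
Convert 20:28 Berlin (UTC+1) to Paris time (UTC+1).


20:28

Time difference = UTC+1 - UTC+1 = +0 hours
New hour = (20 + 0) mod 24
= 20 mod 24 = 20
Minutes unchanged → 20:28


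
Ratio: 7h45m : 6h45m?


Duration 1: 465 minutes
Duration 2: 405 minutes
Ratio = 465:405
GCD = 15
Simplified = 31:27
As a decimal: 31/27 ≈ 1.15

31:27 (1.15)


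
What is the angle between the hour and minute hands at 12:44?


Hour hand (12 ≡ 0 on the dial): 0×30 + 44×0.5 = 22.0°
Minute hand = 44×6 = 264°
Difference = |22.0 - 264| = 242.0°
Since > 180°: 360 - 242.0 = 118.0°

118.0°


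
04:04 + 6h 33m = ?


Start: 244 minutes from midnight
Add: 393 minutes
Total: 637 minutes
Hours: 637 ÷ 60 = 10 remainder 37

10:37


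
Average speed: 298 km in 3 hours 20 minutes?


Distance: 298 km
Time: 3h 20m = 200 min = 200/60 = 10/3 hours
Speed = 298 ÷ (10/3) = 298 × 3 / 10 = 894/10 = 89.4 km/h

89.4 km/h


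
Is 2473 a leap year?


Rules: divisible by 4 AND (not by 100 OR by 400)
2473 ÷ 4 = 618 remainder 1 → not divisible by 4
Not divisible by 4 → not a leap year

No


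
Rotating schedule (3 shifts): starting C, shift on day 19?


Shift C

Shifts: A, B, C
Start: C (index 2)
Day 19: (2 + 19 - 1) mod 3
= 20 mod 3
= 2
Index 2 → shift C


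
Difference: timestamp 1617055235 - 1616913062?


142173 seconds (39.5 hours / 1.65 days)

Difference = 1617055235 - 1616913062 = 142173 seconds
In hours: 142173 / 3600 ≈ 39.5
In days: 142173 / 86400 ≈ 1.65


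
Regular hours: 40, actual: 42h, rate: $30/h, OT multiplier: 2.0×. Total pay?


$1320.00

Regular: 40h × $30 = $1200.00
Overtime: 42 - 40 = 2h
OT pay: 2h × $30 × 2.0 = $120.00
Total = $1200.00 + $120.00 = $1320.00


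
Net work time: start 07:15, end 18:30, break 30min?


Total time = (18×60+30) - (7×60+15)
= 1110 - 435 = 675 min
Minus break: 675 - 30 = 645 min
= 10h 45m

10h 45m (645 minutes)


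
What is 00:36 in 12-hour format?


12:36 AM

Hour: 0
0 → 12 AM (midnight)


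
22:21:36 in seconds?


80496 seconds

Hours: 22 × 3600 = 79200
Minutes: 21 × 60 = 1260
Seconds: 36
Total = 79200 + 1260 + 36 = 80496


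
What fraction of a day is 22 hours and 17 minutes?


Total minutes: 22×60 + 17 = 1337
Day = 24×60 = 1440 minutes
Fraction = 1337/1440 ≈ 0.9285
As a percentage: 1337/1440 × 100 ≈ 92.85%

0.9285 (92.85%)


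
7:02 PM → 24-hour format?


19:02

Input: 7:02 PM
PM: 7 + 12 = 19


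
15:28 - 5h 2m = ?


Start: 928 minutes from midnight
Subtract: 302 minutes
Remaining: 928 - 302 = 626
Hours: 10, Minutes: 26

10:26


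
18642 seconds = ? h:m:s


5h 10m 42s

Hours: 18642 ÷ 3600 = 5 remainder 642
Minutes: 642 ÷ 60 = 10 remainder 42
Seconds: 42


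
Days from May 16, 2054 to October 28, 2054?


165 days

From May 16, 2054 to October 28, 2054
Rest of May 2054: 31 - 16 = 15
Full months: June 30, July 31, August 31, September 30
Days into October 2054: 28
Total = 15 + 30 + 31 + 31 + 30 + 28 = 165 days


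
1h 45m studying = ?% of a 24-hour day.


7.3%

Time: 105 minutes
Day: 1440 minutes
Percentage = (105/1440) × 100 ≈ 7.3%


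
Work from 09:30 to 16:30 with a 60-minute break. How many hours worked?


Total time = (16×60+30) - (9×60+30)
= 990 - 570 = 420 min
Minus break: 420 - 60 = 360 min
= 6h 0m

6h 0m (360 minutes)


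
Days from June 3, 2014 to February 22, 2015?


From June 3, 2014 to February 22, 2015
Rest of June 2014: 30 - 3 = 27
Full months: July 31, August 31, September 30, October 31, November 30, December 31, January 31
Days into February 2015: 22
Total = 27 + 31 + 31 + 30 + 31 + 30 + 31 + 31 + 22 = 264 days

264 days


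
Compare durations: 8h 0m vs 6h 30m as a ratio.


16:13 (1.23)

Duration 1: 480 minutes
Duration 2: 390 minutes
Ratio = 480:390
GCD = 30
Simplified = 16:13
As a decimal: 16/13 ≈ 1.23


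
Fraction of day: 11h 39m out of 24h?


0.4854 (48.54%)

Total minutes: 11×60 + 39 = 699
Day = 24×60 = 1440 minutes
Fraction = 699/1440 ≈ 0.4854
As a percentage: 699/1440 × 100 ≈ 48.54%


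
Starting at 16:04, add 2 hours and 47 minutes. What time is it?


18:51

Start: 964 minutes from midnight
Add: 167 minutes
Total: 1131 minutes
Hours: 1131 ÷ 60 = 18 remainder 51


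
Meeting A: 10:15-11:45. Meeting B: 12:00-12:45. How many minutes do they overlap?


0 minutes

Meeting A: 615-705 (in minutes from midnight)
Meeting B: 720-765
Overlap start = max(615, 720) = 720
Overlap end = min(705, 765) = 705
Overlap = max(0, 705 - 720) = 0 min


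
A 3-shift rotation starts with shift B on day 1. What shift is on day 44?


Shifts: A, B, C
Start: B (index 1)
Day 44: (1 + 44 - 1) mod 3
= 44 mod 3
= 2
Index 2 → shift C

Shift C


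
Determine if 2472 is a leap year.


Yes

Rules: divisible by 4 AND (not by 100 OR by 400)
2472 ÷ 4 = 618 exactly → divisible by 4
2472 ÷ 100 = 24 remainder 72 → not divisible by 100
Divisible by 4 but not by 100 → leap year


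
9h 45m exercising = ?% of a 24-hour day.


40.6%

Time: 585 minutes
Day: 1440 minutes
Percentage = (585/1440) × 100 ≈ 40.6%


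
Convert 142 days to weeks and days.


20 weeks 2 days

Weeks: 142 ÷ 7 = 20 remainder 2


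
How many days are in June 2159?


30 days

Month: June (month 6)
June has 30 days


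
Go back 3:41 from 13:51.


Start: 831 minutes from midnight
Subtract: 221 minutes
Remaining: 831 - 221 = 610
Hours: 10, Minutes: 10

10:10


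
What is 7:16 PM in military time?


19:16

Input: 7:16 PM
PM: 7 + 12 = 19


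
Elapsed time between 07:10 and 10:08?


2h 58m

End time in minutes: 10×60 + 8 = 608
Start time in minutes: 7×60 + 10 = 430
Difference = 608 - 430 = 178 minutes
= 2 hours 58 minutes


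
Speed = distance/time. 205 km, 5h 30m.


37.3 km/h

Distance: 205 km
Time: 5h 30m = 330 min = 330/60 = 11/2 hours
Speed = 205 ÷ (11/2) = 205 × 2 / 11 = 410/11 ≈ 37.3 km/h


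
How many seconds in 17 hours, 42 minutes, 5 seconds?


Hours: 17 × 3600 = 61200
Minutes: 42 × 60 = 2520
Seconds: 5
Total = 61200 + 2520 + 5 = 63725

63725 seconds


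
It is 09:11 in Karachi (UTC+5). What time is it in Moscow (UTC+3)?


Time difference = UTC+3 - UTC+5 = -2 hours
New hour = (9 -2) mod 24
= 7 mod 24 = 7
Minutes unchanged → 07:11

07:11


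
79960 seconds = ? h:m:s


Hours: 79960 ÷ 3600 = 22 remainder 760
Minutes: 760 ÷ 60 = 12 remainder 40
Seconds: 40

22h 12m 40s


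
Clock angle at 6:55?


122.5°

Hour hand = 6×30 + 55×0.5 = 207.5°
Minute hand = 55×6 = 330°
Difference = |207.5 - 330| = 122.5°


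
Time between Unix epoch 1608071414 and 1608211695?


Difference = 1608211695 - 1608071414 = 140281 seconds
In hours: 140281 / 3600 ≈ 39.0
In days: 140281 / 86400 ≈ 1.62

140281 seconds (39.0 hours / 1.62 days)


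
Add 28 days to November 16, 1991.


December 14, 1991

Start: November 16, 1991
Add 28 days
November 16 → December 1: 30 - 16 + 1 = 15 days (28 - 15 = 13 left)
December 1 + 13 = December 14, 1991


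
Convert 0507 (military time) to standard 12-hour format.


5:07 AM

Hour: 5
5 < 12 → AM


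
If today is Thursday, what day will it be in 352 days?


Start: Thursday (index 3)
(3 + 352) mod 7
= 355 mod 7
= 5
Index 5 → Saturday

Saturday


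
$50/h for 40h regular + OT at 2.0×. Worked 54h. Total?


Regular: 40h × $50 = $2000.00
Overtime: 54 - 40 = 14h
OT pay: 14h × $50 × 2.0 = $1400.00
Total = $2000.00 + $1400.00 = $3400.00

$3400.00


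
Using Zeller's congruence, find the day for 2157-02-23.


Zeller's congruence:
q=23, m=14, k=56, j=21
h = (23 + ⌊13×15/5⌋ + 56 + ⌊56/4⌋ + ⌊21/4⌋ - 2×21) mod 7
= (23 + 39 + 56 + 14 + 5 - 42) mod 7
= 95 mod 7 = 4
h=4 → Wednesday

Wednesday


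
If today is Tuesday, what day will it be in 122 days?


Start: Tuesday (index 1)
(1 + 122) mod 7
= 123 mod 7
= 4
Index 4 → Friday

Friday


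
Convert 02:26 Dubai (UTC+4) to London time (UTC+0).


22:26 (previous day)

Time difference = UTC+0 - UTC+4 = -4 hours
New hour = (2 -4) mod 24
= -2 mod 24 = 22
Minutes unchanged → 22:26; -2 < 0 → previous day


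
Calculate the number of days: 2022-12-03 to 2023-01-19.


From December 3, 2022 to January 19, 2023
Rest of December 2022: 31 - 3 = 28
Days into January 2023: 19
Total = 28 + 19 = 47 days

47 days


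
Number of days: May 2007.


Month: May (month 5)
May has 31 days

31 days


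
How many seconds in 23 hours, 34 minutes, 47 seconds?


Hours: 23 × 3600 = 82800
Minutes: 34 × 60 = 2040
Seconds: 47
Total = 82800 + 2040 + 47 = 84887

84887 seconds


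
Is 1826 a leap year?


No

Rules: divisible by 4 AND (not by 100 OR by 400)
1826 ÷ 4 = 456 remainder 2 → not divisible by 4
Not divisible by 4 → not a leap year


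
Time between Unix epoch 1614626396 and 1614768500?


Difference = 1614768500 - 1614626396 = 142104 seconds
In hours: 142104 / 3600 ≈ 39.5
In days: 142104 / 86400 ≈ 1.64

142104 seconds (39.5 hours / 1.64 days)


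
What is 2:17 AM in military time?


02:17

Input: 2:17 AM
AM hour stays: 2


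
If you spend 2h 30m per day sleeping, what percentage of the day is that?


Time: 150 minutes
Day: 1440 minutes
Percentage = (150/1440) × 100 ≈ 10.4%

10.4%


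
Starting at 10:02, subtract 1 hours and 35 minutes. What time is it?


08:27

Start: 602 minutes from midnight
Subtract: 95 minutes
Remaining: 602 - 95 = 507
Hours: 8, Minutes: 27


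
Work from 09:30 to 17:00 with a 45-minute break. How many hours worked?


Total time = (17×60+0) - (9×60+30)
= 1020 - 570 = 450 min
Minus break: 450 - 45 = 405 min
= 6h 45m

6h 45m (405 minutes)


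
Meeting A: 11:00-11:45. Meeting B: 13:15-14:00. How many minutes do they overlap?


0 minutes

Meeting A: 660-705 (in minutes from midnight)
Meeting B: 795-840
Overlap start = max(660, 795) = 795
Overlap end = min(705, 840) = 705
Overlap = max(0, 705 - 795) = 0 min


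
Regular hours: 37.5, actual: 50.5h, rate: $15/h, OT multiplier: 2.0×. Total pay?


Regular: 37.5h × $15 = $562.50
Overtime: 50.5 - 37.5 = 13.0h
OT pay: 13.0h × $15 × 2.0 = $390.00
Total = $562.50 + $390.00 = $952.50

$952.50


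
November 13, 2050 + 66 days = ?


Start: November 13, 2050
Add 66 days
November 13 → December 1: 30 - 13 + 1 = 18 days (66 - 18 = 48 left)
December 1 → January 1: 31 - 1 + 1 = 31 days (48 - 31 = 17 left)
January 1 + 17 = January 18, 2051

January 18, 2051


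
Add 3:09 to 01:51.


Start: 111 minutes from midnight
Add: 189 minutes
Total: 300 minutes
Hours: 300 ÷ 60 = 5 remainder 0

05:00


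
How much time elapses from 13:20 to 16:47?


End time in minutes: 16×60 + 47 = 1007
Start time in minutes: 13×60 + 20 = 800
Difference = 1007 - 800 = 207 minutes
= 3 hours 27 minutes

3h 27m


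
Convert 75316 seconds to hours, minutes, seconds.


20h 55m 16s

Hours: 75316 ÷ 3600 = 20 remainder 3316
Minutes: 3316 ÷ 60 = 55 remainder 16
Seconds: 16


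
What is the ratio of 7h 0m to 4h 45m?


28:19 (1.47)

Duration 1: 420 minutes
Duration 2: 285 minutes
Ratio = 420:285
GCD = 15
Simplified = 28:19
As a decimal: 28/19 ≈ 1.47


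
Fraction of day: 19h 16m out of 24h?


Total minutes: 19×60 + 16 = 1156
Day = 24×60 = 1440 minutes
Fraction = 1156/1440 ≈ 0.8028
As a percentage: 1156/1440 × 100 ≈ 80.28%

0.8028 (80.28%)


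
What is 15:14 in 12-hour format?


Hour: 15
15 - 12 = 3 → PM

3:14 PM


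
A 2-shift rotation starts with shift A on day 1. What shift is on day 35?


Shift A

Shifts: A, B
Start: A (index 0)
Day 35: (0 + 35 - 1) mod 2
= 34 mod 2
= 0
Index 0 → shift A


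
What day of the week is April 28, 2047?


Sunday

Zeller's congruence:
q=28, m=4, k=47, j=20
h = (28 + ⌊13×5/5⌋ + 47 + ⌊47/4⌋ + ⌊20/4⌋ - 2×20) mod 7
= (28 + 13 + 47 + 11 + 5 - 40) mod 7
= 64 mod 7 = 1
h=1 → Sunday


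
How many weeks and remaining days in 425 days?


Weeks: 425 ÷ 7 = 60 remainder 5

60 weeks 5 days


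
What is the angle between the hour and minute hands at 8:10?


175.0°

Hour hand = 8×30 + 10×0.5 = 245.0°
Minute hand = 10×6 = 60°
Difference = |245.0 - 60| = 185.0°
Since > 180°: 360 - 185.0 = 175.0°


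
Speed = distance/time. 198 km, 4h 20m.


45.7 km/h

Distance: 198 km
Time: 4h 20m = 260 min = 260/60 = 13/3 hours
Speed = 198 ÷ (13/3) = 198 × 3 / 13 = 594/13 ≈ 45.7 km/h


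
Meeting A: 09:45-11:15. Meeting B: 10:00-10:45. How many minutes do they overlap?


Meeting A: 585-675 (in minutes from midnight)
Meeting B: 600-645
Overlap start = max(585, 600) = 600
Overlap end = min(675, 645) = 645
Overlap = max(0, 645 - 600) = 45 min

45 minutes


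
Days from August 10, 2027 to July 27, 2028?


From August 10, 2027 to July 27, 2028
Rest of August 2027: 31 - 10 = 21
Full months: September 30, October 31, November 30, December 31, January 31, February 2028 29, March 31, April 30, May 31, June 30
Days into July 2028: 27
Total = 21 + 30 + 31 + 30 + 31 + 31 + 29 + 31 + 30 + 31 + 30 + 27 = 352 days

352 days


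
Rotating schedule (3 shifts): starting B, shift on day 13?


Shifts: A, B, C
Start: B (index 1)
Day 13: (1 + 13 - 1) mod 3
= 13 mod 3
= 1
Index 1 → shift B

Shift B


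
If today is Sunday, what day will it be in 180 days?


Start: Sunday (index 6)
(6 + 180) mod 7
= 186 mod 7
= 4
Index 4 → Friday

Friday


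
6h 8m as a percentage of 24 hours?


0.2556 (25.56%)

Total minutes: 6×60 + 8 = 368
Day = 24×60 = 1440 minutes
Fraction = 368/1440 ≈ 0.2556
As a percentage: 368/1440 × 100 ≈ 25.56%


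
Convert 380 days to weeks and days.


54 weeks 2 days

Weeks: 380 ÷ 7 = 54 remainder 2


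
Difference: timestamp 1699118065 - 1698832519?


Difference = 1699118065 - 1698832519 = 285546 seconds
In hours: 285546 / 3600 ≈ 79.3
In days: 285546 / 86400 ≈ 3.30

285546 seconds (79.3 hours / 3.30 days)


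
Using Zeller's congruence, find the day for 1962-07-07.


Saturday

Zeller's congruence:
q=7, m=7, k=62, j=19
h = (7 + ⌊13×8/5⌋ + 62 + ⌊62/4⌋ + ⌊19/4⌋ - 2×19) mod 7
= (7 + 20 + 62 + 15 + 4 - 38) mod 7
= 70 mod 7 = 0
h=0 → Saturday


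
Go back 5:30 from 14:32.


Start: 872 minutes from midnight
Subtract: 330 minutes
Remaining: 872 - 330 = 542
Hours: 9, Minutes: 2

09:02


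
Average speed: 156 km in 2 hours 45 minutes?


56.7 km/h

Distance: 156 km
Time: 2h 45m = 165 min = 165/60 = 11/4 hours
Speed = 156 ÷ (11/4) = 156 × 4 / 11 = 624/11 ≈ 56.7 km/h


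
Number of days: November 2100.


Month: November (month 11)
November has 30 days

30 days


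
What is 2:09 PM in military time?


Input: 2:09 PM
PM: 2 + 12 = 14

14:09


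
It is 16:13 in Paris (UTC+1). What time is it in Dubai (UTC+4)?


Time difference = UTC+4 - UTC+1 = +3 hours
New hour = (16 + 3) mod 24
= 19 mod 24 = 19
Minutes unchanged → 19:13

19:13


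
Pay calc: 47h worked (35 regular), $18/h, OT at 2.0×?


$1062.00

Regular: 35h × $18 = $630.00
Overtime: 47 - 35 = 12h
OT pay: 12h × $18 × 2.0 = $432.00
Total = $630.00 + $432.00 = $1062.00


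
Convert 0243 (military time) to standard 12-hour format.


2:43 AM

Hour: 2
2 < 12 → AM


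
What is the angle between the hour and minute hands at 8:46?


13.0°

Hour hand = 8×30 + 46×0.5 = 263.0°
Minute hand = 46×6 = 276°
Difference = |263.0 - 276| = 13.0°


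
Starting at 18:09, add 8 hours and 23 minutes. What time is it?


02:32 (next day)

Start: 1089 minutes from midnight
Add: 503 minutes
Total: 1592 minutes
Hours: 1592 ÷ 60 = 26 remainder 32
26 ≥ 24 → 26 - 24 = 2 (next day)


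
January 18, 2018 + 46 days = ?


Start: January 18, 2018
Add 46 days
January 18 → February 1: 31 - 18 + 1 = 14 days (46 - 14 = 32 left)
February 1 → March 1: 28 - 1 + 1 = 28 days (32 - 28 = 4 left)
March 1 + 4 = March 5, 2018

March 5, 2018


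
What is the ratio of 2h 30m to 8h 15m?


Duration 1: 150 minutes
Duration 2: 495 minutes
Ratio = 150:495
GCD = 15
Simplified = 10:33
As a decimal: 10/33 ≈ 0.30

10:33 (0.30)


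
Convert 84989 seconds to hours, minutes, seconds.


23h 36m 29s

Hours: 84989 ÷ 3600 = 23 remainder 2189
Minutes: 2189 ÷ 60 = 36 remainder 29
Seconds: 29


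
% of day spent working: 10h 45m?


Time: 645 minutes
Day: 1440 minutes
Percentage = (645/1440) × 100 ≈ 44.8%

44.8%


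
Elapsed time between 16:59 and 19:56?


End time in minutes: 19×60 + 56 = 1196
Start time in minutes: 16×60 + 59 = 1019
Difference = 1196 - 1019 = 177 minutes
= 2 hours 57 minutes

2h 57m


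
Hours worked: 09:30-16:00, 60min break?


Total time = (16×60+0) - (9×60+30)
= 960 - 570 = 390 min
Minus break: 390 - 60 = 330 min
= 5h 30m

5h 30m (330 minutes)


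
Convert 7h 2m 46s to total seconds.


25366 seconds

Hours: 7 × 3600 = 25200
Minutes: 2 × 60 = 120
Seconds: 46
Total = 25200 + 120 + 46 = 25366


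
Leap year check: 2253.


No

Rules: divisible by 4 AND (not by 100 OR by 400)
2253 ÷ 4 = 563 remainder 1 → not divisible by 4
Not divisible by 4 → not a leap year


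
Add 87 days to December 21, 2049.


March 18, 2050

Start: December 21, 2049
Add 87 days
December 21 → January 1: 31 - 21 + 1 = 11 days (87 - 11 = 76 left)
January 1 → February 1: 31 - 1 + 1 = 31 days (76 - 31 = 45 left)
February 1 → March 1: 28 - 1 + 1 = 28 days (45 - 28 = 17 left)
March 1 + 17 = March 18, 2050


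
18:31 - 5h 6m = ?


Start: 1111 minutes from midnight
Subtract: 306 minutes
Remaining: 1111 - 306 = 805
Hours: 13, Minutes: 25

13:25


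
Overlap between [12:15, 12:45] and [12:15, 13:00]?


Meeting A: 735-765 (in minutes from midnight)
Meeting B: 735-780
Overlap start = max(735, 735) = 735
Overlap end = min(765, 780) = 765
Overlap = max(0, 765 - 735) = 30 min

30 minutes


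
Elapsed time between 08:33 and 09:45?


1h 12m

End time in minutes: 9×60 + 45 = 585
Start time in minutes: 8×60 + 33 = 513
Difference = 585 - 513 = 72 minutes
= 1 hours 12 minutes


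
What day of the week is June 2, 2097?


Sunday

Zeller's congruence:
q=2, m=6, k=97, j=20
h = (2 + ⌊13×7/5⌋ + 97 + ⌊97/4⌋ + ⌊20/4⌋ - 2×20) mod 7
= (2 + 18 + 97 + 24 + 5 - 40) mod 7
= 106 mod 7 = 1
h=1 → Sunday


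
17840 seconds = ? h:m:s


Hours: 17840 ÷ 3600 = 4 remainder 3440
Minutes: 3440 ÷ 60 = 57 remainder 20
Seconds: 20

4h 57m 20s


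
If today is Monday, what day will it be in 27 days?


Start: Monday (index 0)
(0 + 27) mod 7
= 27 mod 7
= 6
Index 6 → Sunday

Sunday


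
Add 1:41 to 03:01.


Start: 181 minutes from midnight
Add: 101 minutes
Total: 282 minutes
Hours: 282 ÷ 60 = 4 remainder 42

04:42


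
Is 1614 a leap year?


No

Rules: divisible by 4 AND (not by 100 OR by 400)
1614 ÷ 4 = 403 remainder 2 → not divisible by 4
Not divisible by 4 → not a leap year


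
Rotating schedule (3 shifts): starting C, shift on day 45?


Shifts: A, B, C
Start: C (index 2)
Day 45: (2 + 45 - 1) mod 3
= 46 mod 3
= 1
Index 1 → shift B

Shift B


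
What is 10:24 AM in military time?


Input: 10:24 AM
AM hour stays: 10

10:24


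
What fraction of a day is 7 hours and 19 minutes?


Total minutes: 7×60 + 19 = 439
Day = 24×60 = 1440 minutes
Fraction = 439/1440 ≈ 0.3049
As a percentage: 439/1440 × 100 ≈ 30.49%

0.3049 (30.49%)


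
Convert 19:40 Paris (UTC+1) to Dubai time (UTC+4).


22:40

Time difference = UTC+4 - UTC+1 = +3 hours
New hour = (19 + 3) mod 24
= 22 mod 24 = 22
Minutes unchanged → 22:40


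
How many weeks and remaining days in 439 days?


62 weeks 5 days

Weeks: 439 ÷ 7 = 62 remainder 5


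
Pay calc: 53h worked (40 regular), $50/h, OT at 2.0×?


Regular: 40h × $50 = $2000.00
Overtime: 53 - 40 = 13h
OT pay: 13h × $50 × 2.0 = $1300.00
Total = $2000.00 + $1300.00 = $3300.00

$3300.00


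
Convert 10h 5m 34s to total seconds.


Hours: 10 × 3600 = 36000
Minutes: 5 × 60 = 300
Seconds: 34
Total = 36000 + 300 + 34 = 36334

36334 seconds


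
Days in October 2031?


31 days

Month: October (month 10)
October has 31 days


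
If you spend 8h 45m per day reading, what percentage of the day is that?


36.5%

Time: 525 minutes
Day: 1440 minutes
Percentage = (525/1440) × 100 ≈ 36.5%


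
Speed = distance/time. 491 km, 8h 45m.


Distance: 491 km
Time: 8h 45m = 525 min = 525/60 = 35/4 hours
Speed = 491 ÷ (35/4) = 491 × 4 / 35 = 1964/35 ≈ 56.1 km/h

56.1 km/h


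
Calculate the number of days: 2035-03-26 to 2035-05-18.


From March 26, 2035 to May 18, 2035
Rest of March 2035: 31 - 26 = 5
Full months: April 30
Days into May 2035: 18
Total = 5 + 30 + 18 = 53 days

53 days


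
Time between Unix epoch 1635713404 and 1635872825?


Difference = 1635872825 - 1635713404 = 159421 seconds
In hours: 159421 / 3600 ≈ 44.3
In days: 159421 / 86400 ≈ 1.85

159421 seconds (44.3 hours / 1.85 days)


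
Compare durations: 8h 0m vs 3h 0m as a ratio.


8:3 (2.67)

Duration 1: 480 minutes
Duration 2: 180 minutes
Ratio = 480:180
GCD = 60
Simplified = 8:3
As a decimal: 8/3 ≈ 2.67


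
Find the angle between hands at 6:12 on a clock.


114.0°

Hour hand = 6×30 + 12×0.5 = 186.0°
Minute hand = 12×6 = 72°
Difference = |186.0 - 72| = 114.0°


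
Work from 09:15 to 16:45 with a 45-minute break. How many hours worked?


Total time = (16×60+45) - (9×60+15)
= 1005 - 555 = 450 min
Minus break: 450 - 45 = 405 min
= 6h 45m

6h 45m (405 minutes)


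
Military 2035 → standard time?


8:35 PM

Hour: 20
20 - 12 = 8 → PM


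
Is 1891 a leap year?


No

Rules: divisible by 4 AND (not by 100 OR by 400)
1891 ÷ 4 = 472 remainder 3 → not divisible by 4
Not divisible by 4 → not a leap year


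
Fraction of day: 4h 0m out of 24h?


0.1667 (16.67%)

Total minutes: 4×60 + 0 = 240
Day = 24×60 = 1440 minutes
Fraction = 240/1440 ≈ 0.1667
As a percentage: 240/1440 × 100 ≈ 16.67%


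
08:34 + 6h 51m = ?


Start: 514 minutes from midnight
Add: 411 minutes
Total: 925 minutes
Hours: 925 ÷ 60 = 15 remainder 25

15:25


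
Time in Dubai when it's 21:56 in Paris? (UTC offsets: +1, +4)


00:56 (next day)

Time difference = UTC+4 - UTC+1 = +3 hours
New hour = (21 + 3) mod 24
= 24 mod 24 = 0
Minutes unchanged → 00:56; 24 ≥ 24 → next day


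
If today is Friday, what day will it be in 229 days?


Wednesday

Start: Friday (index 4)
(4 + 229) mod 7
= 233 mod 7
= 2
Index 2 → Wednesday


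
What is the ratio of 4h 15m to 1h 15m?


Duration 1: 255 minutes
Duration 2: 75 minutes
Ratio = 255:75
GCD = 15
Simplified = 17:5
As a decimal: 17/5 = 3.40

17:5 (3.40)


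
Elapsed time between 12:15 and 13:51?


End time in minutes: 13×60 + 51 = 831
Start time in minutes: 12×60 + 15 = 735
Difference = 831 - 735 = 96 minutes
= 1 hours 36 minutes

1h 36m


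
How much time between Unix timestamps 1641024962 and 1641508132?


483170 seconds (134.2 hours / 5.59 days)

Difference = 1641508132 - 1641024962 = 483170 seconds
In hours: 483170 / 3600 ≈ 134.2
In days: 483170 / 86400 ≈ 5.59


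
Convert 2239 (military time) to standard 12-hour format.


10:39 PM

Hour: 22
22 - 12 = 10 → PM


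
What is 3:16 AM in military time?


Input: 3:16 AM
AM hour stays: 3

03:16


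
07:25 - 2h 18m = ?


05:07

Start: 445 minutes from midnight
Subtract: 138 minutes
Remaining: 445 - 138 = 307
Hours: 5, Minutes: 7


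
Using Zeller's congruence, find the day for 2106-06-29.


Zeller's congruence:
q=29, m=6, k=6, j=21
h = (29 + ⌊13×7/5⌋ + 6 + ⌊6/4⌋ + ⌊21/4⌋ - 2×21) mod 7
= (29 + 18 + 6 + 1 + 5 - 42) mod 7
= 17 mod 7 = 3
h=3 → Tuesday

Tuesday


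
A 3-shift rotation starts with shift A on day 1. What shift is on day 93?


Shifts: A, B, C
Start: A (index 0)
Day 93: (0 + 93 - 1) mod 3
= 92 mod 3
= 2
Index 2 → shift C

Shift C


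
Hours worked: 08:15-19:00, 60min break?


Total time = (19×60+0) - (8×60+15)
= 1140 - 495 = 645 min
Minus break: 645 - 60 = 585 min
= 9h 45m

9h 45m (585 minutes)


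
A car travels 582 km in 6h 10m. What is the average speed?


Distance: 582 km
Time: 6h 10m = 370 min = 370/60 = 37/6 hours
Speed = 582 ÷ (37/6) = 582 × 6 / 37 = 3492/37 ≈ 94.4 km/h

94.4 km/h


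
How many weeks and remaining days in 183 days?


26 weeks 1 days

Weeks: 183 ÷ 7 = 26 remainder 1


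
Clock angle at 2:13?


11.5°

Hour hand = 2×30 + 13×0.5 = 66.5°
Minute hand = 13×6 = 78°
Difference = |66.5 - 78| = 11.5°


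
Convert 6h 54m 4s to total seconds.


24844 seconds

Hours: 6 × 3600 = 21600
Minutes: 54 × 60 = 3240
Seconds: 4
Total = 21600 + 3240 + 4 = 24844


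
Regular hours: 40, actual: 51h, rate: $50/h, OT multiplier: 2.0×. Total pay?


Regular: 40h × $50 = $2000.00
Overtime: 51 - 40 = 11h
OT pay: 11h × $50 × 2.0 = $1100.00
Total = $2000.00 + $1100.00 = $3100.00

$3100.00


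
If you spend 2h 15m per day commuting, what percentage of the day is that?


Time: 135 minutes
Day: 1440 minutes
Percentage = (135/1440) × 100 ≈ 9.4%

9.4%


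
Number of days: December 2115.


31 days

Month: December (month 12)
December has 31 days


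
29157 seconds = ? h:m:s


Hours: 29157 ÷ 3600 = 8 remainder 357
Minutes: 357 ÷ 60 = 5 remainder 57
Seconds: 57

8h 5m 57s


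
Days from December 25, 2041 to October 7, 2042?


From December 25, 2041 to October 7, 2042
Rest of December 2041: 31 - 25 = 6
Full months: January 31, February 2042 28, March 31, April 30, May 31, June 30, July 31, August 31, September 30
Days into October 2042: 7
Total = 6 + 31 + 28 + 31 + 30 + 31 + 30 + 31 + 31 + 30 + 7 = 286 days

286 days


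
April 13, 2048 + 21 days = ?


Start: April 13, 2048
Add 21 days
April 13 → May 1: 30 - 13 + 1 = 18 days (21 - 18 = 3 left)
May 1 + 3 = May 4, 2048

May 4, 2048


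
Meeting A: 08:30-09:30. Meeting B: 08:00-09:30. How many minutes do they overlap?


60 minutes

Meeting A: 510-570 (in minutes from midnight)
Meeting B: 480-570
Overlap start = max(510, 480) = 510
Overlap end = min(570, 570) = 570
Overlap = max(0, 570 - 510) = 60 min


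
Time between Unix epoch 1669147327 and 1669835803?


688476 seconds (191.2 hours / 7.97 days)

Difference = 1669835803 - 1669147327 = 688476 seconds
In hours: 688476 / 3600 ≈ 191.2
In days: 688476 / 86400 ≈ 7.97


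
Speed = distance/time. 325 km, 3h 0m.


Distance: 325 km
Time: 3 hours
Speed = 325 / 3 ≈ 108.3 km/h

108.3 km/h


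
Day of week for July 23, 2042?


Wednesday

Zeller's congruence:
q=23, m=7, k=42, j=20
h = (23 + ⌊13×8/5⌋ + 42 + ⌊42/4⌋ + ⌊20/4⌋ - 2×20) mod 7
= (23 + 20 + 42 + 10 + 5 - 40) mod 7
= 60 mod 7 = 4
h=4 → Wednesday


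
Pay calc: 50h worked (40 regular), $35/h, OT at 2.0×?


$2100.00

Regular: 40h × $35 = $1400.00
Overtime: 50 - 40 = 10h
OT pay: 10h × $35 × 2.0 = $700.00
Total = $1400.00 + $700.00 = $2100.00


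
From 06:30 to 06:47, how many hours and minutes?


0h 17m

End time in minutes: 6×60 + 47 = 407
Start time in minutes: 6×60 + 30 = 390
Difference = 407 - 390 = 17 minutes
= 0 hours 17 minutes


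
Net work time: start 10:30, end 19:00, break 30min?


Total time = (19×60+0) - (10×60+30)
= 1140 - 630 = 510 min
Minus break: 510 - 30 = 480 min
= 8h 0m

8h 0m (480 minutes)


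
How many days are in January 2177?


31 days

Month: January (month 1)
January has 31 days


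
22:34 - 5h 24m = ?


Start: 1354 minutes from midnight
Subtract: 324 minutes
Remaining: 1354 - 324 = 1030
Hours: 17, Minutes: 10

17:10


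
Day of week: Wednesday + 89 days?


Start: Wednesday (index 2)
(2 + 89) mod 7
= 91 mod 7
= 0
Index 0 → Monday

Monday


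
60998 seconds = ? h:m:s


16h 56m 38s

Hours: 60998 ÷ 3600 = 16 remainder 3398
Minutes: 3398 ÷ 60 = 56 remainder 38
Seconds: 38


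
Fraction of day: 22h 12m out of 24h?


Total minutes: 22×60 + 12 = 1332
Day = 24×60 = 1440 minutes
Fraction = 1332/1440 = 0.9250
As a percentage: 1332/1440 × 100 = 92.50%

0.9250 (92.50%)


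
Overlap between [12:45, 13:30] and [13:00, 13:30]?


30 minutes

Meeting A: 765-810 (in minutes from midnight)
Meeting B: 780-810
Overlap start = max(765, 780) = 780
Overlap end = min(810, 810) = 810
Overlap = max(0, 810 - 780) = 30 min


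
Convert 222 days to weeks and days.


Weeks: 222 ÷ 7 = 31 remainder 5

31 weeks 5 days


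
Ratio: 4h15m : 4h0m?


Duration 1: 255 minutes
Duration 2: 240 minutes
Ratio = 255:240
GCD = 15
Simplified = 17:16
As a decimal: 17/16 ≈ 1.06

17:16 (1.06)


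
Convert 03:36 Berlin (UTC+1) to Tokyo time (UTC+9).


11:36

Time difference = UTC+9 - UTC+1 = +8 hours
New hour = (3 + 8) mod 24
= 11 mod 24 = 11
Minutes unchanged → 11:36


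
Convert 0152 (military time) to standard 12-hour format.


1:52 AM

Hour: 1
1 < 12 → AM


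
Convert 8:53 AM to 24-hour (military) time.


Input: 8:53 AM
AM hour stays: 8

08:53


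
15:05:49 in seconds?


54349 seconds

Hours: 15 × 3600 = 54000
Minutes: 5 × 60 = 300
Seconds: 49
Total = 54000 + 300 + 49 = 54349


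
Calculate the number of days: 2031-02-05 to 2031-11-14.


282 days

From February 5, 2031 to November 14, 2031
Rest of February 2031: 28 - 5 = 23
Full months: March 31, April 30, May 31, June 30, July 31, August 31, September 30, October 31
Days into November 2031: 14
Total = 23 + 31 + 30 + 31 + 30 + 31 + 31 + 30 + 31 + 14 = 282 days


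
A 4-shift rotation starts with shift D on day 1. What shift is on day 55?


Shifts: A, B, C, D
Start: D (index 3)
Day 55: (3 + 55 - 1) mod 4
= 57 mod 4
= 1
Index 1 → shift B

Shift B


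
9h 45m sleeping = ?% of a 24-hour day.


Time: 585 minutes
Day: 1440 minutes
Percentage = (585/1440) × 100 ≈ 40.6%

40.6%


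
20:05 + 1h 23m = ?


Start: 1205 minutes from midnight
Add: 83 minutes
Total: 1288 minutes
Hours: 1288 ÷ 60 = 21 remainder 28

21:28


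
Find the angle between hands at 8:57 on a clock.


Hour hand = 8×30 + 57×0.5 = 268.5°
Minute hand = 57×6 = 342°
Difference = |268.5 - 342| = 73.5°

73.5°


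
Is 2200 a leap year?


Rules: divisible by 4 AND (not by 100 OR by 400)
2200 ÷ 4 = 550 exactly → divisible by 4
2200 ÷ 100 = 22 exactly → divisible by 100
2200 ÷ 400 = 5 remainder 200 → not divisible by 400
Divisible by 100 but not by 400 → not a leap year

No


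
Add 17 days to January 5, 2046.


January 22, 2046

Start: January 5, 2046
Add 17 days
January 5 + 17 = January 22, 2046


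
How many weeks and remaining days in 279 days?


Weeks: 279 ÷ 7 = 39 remainder 6

39 weeks 6 days


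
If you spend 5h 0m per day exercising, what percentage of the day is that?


20.8%

Time: 300 minutes
Day: 1440 minutes
Percentage = (300/1440) × 100 ≈ 20.8%


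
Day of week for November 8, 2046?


Thursday

Zeller's congruence:
q=8, m=11, k=46, j=20
h = (8 + ⌊13×12/5⌋ + 46 + ⌊46/4⌋ + ⌊20/4⌋ - 2×20) mod 7
= (8 + 31 + 46 + 11 + 5 - 40) mod 7
= 61 mod 7 = 5
h=5 → Thursday


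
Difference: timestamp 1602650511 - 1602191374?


Difference = 1602650511 - 1602191374 = 459137 seconds
In hours: 459137 / 3600 ≈ 127.5
In days: 459137 / 86400 ≈ 5.31

459137 seconds (127.5 hours / 5.31 days)


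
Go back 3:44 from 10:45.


Start: 645 minutes from midnight
Subtract: 224 minutes
Remaining: 645 - 224 = 421
Hours: 7, Minutes: 1

07:01


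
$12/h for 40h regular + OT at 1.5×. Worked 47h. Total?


Regular: 40h × $12 = $480.00
Overtime: 47 - 40 = 7h
OT pay: 7h × $12 × 1.5 = $126.00
Total = $480.00 + $126.00 = $606.00

$606.00


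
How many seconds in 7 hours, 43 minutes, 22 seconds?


Hours: 7 × 3600 = 25200
Minutes: 43 × 60 = 2580
Seconds: 22
Total = 25200 + 2580 + 22 = 27802

27802 seconds


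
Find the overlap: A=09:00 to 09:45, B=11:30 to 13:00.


Meeting A: 540-585 (in minutes from midnight)
Meeting B: 690-780
Overlap start = max(540, 690) = 690
Overlap end = min(585, 780) = 585
Overlap = max(0, 585 - 690) = 0 min

0 minutes


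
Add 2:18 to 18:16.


20:34

Start: 1096 minutes from midnight
Add: 138 minutes
Total: 1234 minutes
Hours: 1234 ÷ 60 = 20 remainder 34


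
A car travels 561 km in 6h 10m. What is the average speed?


Distance: 561 km
Time: 6h 10m = 370 min = 370/60 = 37/6 hours
Speed = 561 ÷ (37/6) = 561 × 6 / 37 = 3366/37 ≈ 91.0 km/h

91.0 km/h


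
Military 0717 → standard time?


7:17 AM

Hour: 7
7 < 12 → AM


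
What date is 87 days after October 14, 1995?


Start: October 14, 1995
Add 87 days
October 14 → November 1: 31 - 14 + 1 = 18 days (87 - 18 = 69 left)
November 1 → December 1: 30 - 1 + 1 = 30 days (69 - 30 = 39 left)
December 1 → January 1: 31 - 1 + 1 = 31 days (39 - 31 = 8 left)
January 1 + 8 = January 9, 1996

January 9, 1996
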